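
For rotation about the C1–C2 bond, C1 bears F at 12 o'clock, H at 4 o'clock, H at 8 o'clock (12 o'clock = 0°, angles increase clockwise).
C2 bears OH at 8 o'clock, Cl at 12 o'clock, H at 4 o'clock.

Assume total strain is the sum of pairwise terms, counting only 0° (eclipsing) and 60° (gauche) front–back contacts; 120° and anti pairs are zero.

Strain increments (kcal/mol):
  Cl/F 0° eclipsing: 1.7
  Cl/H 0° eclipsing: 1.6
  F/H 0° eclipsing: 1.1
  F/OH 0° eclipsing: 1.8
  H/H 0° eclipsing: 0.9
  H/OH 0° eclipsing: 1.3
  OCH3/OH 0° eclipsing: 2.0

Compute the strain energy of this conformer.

3.9 kcal/mol

This conformer (eclipsed): F(0°)/Cl(0°) eclipsed 1.7; H(120°)/H(120°) eclipsed 0.9; H(240°)/OH(240°) eclipsed 1.3 → 3.9 kcal/mol.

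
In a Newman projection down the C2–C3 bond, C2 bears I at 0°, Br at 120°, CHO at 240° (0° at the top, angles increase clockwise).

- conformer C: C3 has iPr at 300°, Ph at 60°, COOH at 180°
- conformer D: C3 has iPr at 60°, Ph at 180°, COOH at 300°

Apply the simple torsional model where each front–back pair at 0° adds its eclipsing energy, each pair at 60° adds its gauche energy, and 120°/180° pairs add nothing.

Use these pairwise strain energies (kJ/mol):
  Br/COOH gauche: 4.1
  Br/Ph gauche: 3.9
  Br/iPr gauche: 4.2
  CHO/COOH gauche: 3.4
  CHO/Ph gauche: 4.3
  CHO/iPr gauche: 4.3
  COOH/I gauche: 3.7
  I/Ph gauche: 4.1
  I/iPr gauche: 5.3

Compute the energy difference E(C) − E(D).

+0.3 kJ/mol

C (staggered): I(0°)/iPr(300°) gauche 5.3; I(0°)/Ph(60°) gauche 4.1; Br(120°)/Ph(60°) gauche 3.9; Br(120°)/COOH(180°) gauche 4.1; CHO(240°)/iPr(300°) gauche 4.3; CHO(240°)/COOH(180°) gauche 3.4 → 25.1 kJ/mol.
D (staggered): I(0°)/iPr(60°) gauche 5.3; I(0°)/COOH(300°) gauche 3.7; Br(120°)/iPr(60°) gauche 4.2; Br(120°)/Ph(180°) gauche 3.9; CHO(240°)/Ph(180°) gauche 4.3; CHO(240°)/COOH(300°) gauche 3.4 → 24.8 kJ/mol.
E(C) − E(D) = 25.1 − 24.8 = +0.3 kJ/mol.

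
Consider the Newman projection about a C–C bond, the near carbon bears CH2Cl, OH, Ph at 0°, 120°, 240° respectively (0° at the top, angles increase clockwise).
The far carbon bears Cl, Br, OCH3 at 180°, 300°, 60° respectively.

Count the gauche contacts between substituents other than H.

Non-H gauche pairs: CH2Cl(0°)/Br(300°); CH2Cl(0°)/OCH3(60°); OH(120°)/Cl(180°); OH(120°)/OCH3(60°); Ph(240°)/Cl(180°); Ph(240°)/Br(300°) — 6 interactions.

6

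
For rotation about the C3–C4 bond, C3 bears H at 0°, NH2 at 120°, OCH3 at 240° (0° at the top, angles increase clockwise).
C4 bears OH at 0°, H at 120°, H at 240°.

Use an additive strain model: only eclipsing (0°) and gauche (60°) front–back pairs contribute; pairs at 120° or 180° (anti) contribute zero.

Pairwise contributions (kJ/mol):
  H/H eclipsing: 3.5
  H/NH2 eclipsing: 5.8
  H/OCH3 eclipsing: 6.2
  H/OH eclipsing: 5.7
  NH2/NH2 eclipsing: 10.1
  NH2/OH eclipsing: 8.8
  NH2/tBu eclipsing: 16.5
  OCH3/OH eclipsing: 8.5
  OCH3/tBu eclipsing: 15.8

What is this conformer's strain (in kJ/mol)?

This conformer (eclipsed): H–OH eclipsed, NH2–H eclipsed, OCH3–H eclipsed; 5.7 + 5.8 + 6.2 = 17.7 kJ/mol.

17.7 kJ/mol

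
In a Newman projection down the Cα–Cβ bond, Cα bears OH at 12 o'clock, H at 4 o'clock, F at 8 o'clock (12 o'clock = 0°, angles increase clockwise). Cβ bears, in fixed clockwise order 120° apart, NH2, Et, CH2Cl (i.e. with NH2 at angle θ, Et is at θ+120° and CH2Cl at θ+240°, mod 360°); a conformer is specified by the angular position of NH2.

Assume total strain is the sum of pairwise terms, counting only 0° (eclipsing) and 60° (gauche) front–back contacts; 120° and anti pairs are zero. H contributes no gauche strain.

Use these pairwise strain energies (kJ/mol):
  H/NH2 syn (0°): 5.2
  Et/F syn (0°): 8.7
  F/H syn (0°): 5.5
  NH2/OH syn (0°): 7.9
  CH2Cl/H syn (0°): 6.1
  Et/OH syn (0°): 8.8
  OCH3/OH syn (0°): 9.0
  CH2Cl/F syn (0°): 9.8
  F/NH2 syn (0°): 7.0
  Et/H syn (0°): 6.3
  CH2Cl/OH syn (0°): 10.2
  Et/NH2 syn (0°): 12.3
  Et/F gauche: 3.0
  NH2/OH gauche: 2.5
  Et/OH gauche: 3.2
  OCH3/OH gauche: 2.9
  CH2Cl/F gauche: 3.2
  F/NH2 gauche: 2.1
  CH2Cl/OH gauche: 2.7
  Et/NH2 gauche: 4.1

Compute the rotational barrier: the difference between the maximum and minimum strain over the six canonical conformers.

13.1 kJ/mol

NH2 at 0° (eclipsed): OH–NH2 eclipsed, H–Et eclipsed, F–CH2Cl eclipsed; 7.9 + 6.3 + 9.8 = 24.0 kJ/mol.
NH2 at 60° (staggered): OH–NH2 gauche, OH–CH2Cl gauche, F–Et gauche, F–CH2Cl gauche; 2.5 + 2.7 + 3.0 + 3.2 = 11.4 kJ/mol.
NH2 at 120° (eclipsed): OH–CH2Cl eclipsed, H–NH2 eclipsed, F–Et eclipsed; 10.2 + 5.2 + 8.7 = 24.1 kJ/mol.
NH2 at 180° (staggered): OH–Et gauche, OH–CH2Cl gauche, F–NH2 gauche, F–Et gauche; 3.2 + 2.7 + 2.1 + 3.0 = 11.0 kJ/mol.
NH2 at 240° (eclipsed): OH–Et eclipsed, H–CH2Cl eclipsed, F–NH2 eclipsed; 8.8 + 6.1 + 7.0 = 21.9 kJ/mol.
NH2 at 300° (staggered): OH–NH2 gauche, OH–Et gauche, F–NH2 gauche, F–CH2Cl gauche; 2.5 + 3.2 + 2.1 + 3.2 = 11.0 kJ/mol.
Max at 120° (24.1 kJ/mol), min at 180° (11.0 kJ/mol); barrier = 13.1 kJ/mol.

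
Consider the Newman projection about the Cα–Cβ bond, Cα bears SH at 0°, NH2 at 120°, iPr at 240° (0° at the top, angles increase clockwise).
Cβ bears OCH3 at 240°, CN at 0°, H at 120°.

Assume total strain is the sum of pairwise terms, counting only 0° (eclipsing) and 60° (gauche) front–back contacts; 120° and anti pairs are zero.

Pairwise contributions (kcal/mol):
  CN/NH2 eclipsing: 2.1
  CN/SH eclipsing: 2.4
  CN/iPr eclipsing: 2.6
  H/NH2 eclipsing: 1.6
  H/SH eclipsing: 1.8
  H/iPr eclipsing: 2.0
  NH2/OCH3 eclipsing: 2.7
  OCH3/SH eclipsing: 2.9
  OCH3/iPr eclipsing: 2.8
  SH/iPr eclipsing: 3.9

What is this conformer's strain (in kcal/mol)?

This conformer (eclipsed): SH–CN eclipsed, NH2–H eclipsed, iPr–OCH3 eclipsed; 2.4 + 1.6 + 2.8 = 6.8 kcal/mol.

6.8 kcal/mol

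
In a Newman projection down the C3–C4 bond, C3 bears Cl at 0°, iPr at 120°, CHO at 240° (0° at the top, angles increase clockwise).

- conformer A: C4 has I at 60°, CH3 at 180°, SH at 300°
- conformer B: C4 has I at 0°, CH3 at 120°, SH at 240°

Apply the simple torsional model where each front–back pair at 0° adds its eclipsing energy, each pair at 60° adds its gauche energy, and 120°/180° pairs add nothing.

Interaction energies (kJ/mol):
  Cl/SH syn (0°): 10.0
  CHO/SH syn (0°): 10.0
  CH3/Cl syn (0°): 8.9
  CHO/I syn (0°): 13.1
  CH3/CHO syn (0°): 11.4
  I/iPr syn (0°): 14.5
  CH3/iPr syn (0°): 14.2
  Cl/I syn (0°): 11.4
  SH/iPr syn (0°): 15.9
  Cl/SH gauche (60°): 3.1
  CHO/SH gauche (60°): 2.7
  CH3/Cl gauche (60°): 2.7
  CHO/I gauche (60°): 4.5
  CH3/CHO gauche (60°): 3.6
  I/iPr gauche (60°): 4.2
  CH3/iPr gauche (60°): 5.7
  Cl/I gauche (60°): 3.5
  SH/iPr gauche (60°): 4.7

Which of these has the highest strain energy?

B

A (staggered): Cl(0°)/I(60°) gauche 3.5; Cl(0°)/SH(300°) gauche 3.1; iPr(120°)/I(60°) gauche 4.2; iPr(120°)/CH3(180°) gauche 5.7; CHO(240°)/CH3(180°) gauche 3.6; CHO(240°)/SH(300°) gauche 2.7 → 22.8 kJ/mol.
B (eclipsed): Cl(0°)/I(0°) eclipsed 11.4; iPr(120°)/CH3(120°) eclipsed 14.2; CHO(240°)/SH(240°) eclipsed 10.0 → 35.6 kJ/mol.
B has the highest total (35.6 kJ/mol).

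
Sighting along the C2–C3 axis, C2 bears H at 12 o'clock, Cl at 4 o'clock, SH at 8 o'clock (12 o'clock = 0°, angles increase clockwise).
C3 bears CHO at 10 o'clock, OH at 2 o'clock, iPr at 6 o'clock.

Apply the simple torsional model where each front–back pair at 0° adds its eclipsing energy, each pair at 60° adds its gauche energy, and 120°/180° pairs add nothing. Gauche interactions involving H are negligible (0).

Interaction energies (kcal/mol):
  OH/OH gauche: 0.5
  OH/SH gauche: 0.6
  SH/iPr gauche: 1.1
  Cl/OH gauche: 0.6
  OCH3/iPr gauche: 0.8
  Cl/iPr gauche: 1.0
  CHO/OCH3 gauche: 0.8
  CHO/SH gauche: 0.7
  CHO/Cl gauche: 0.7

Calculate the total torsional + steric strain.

This conformer (staggered): Cl–OH gauche, Cl–iPr gauche, SH–CHO gauche, SH–iPr gauche; 0.6 + 1.0 + 0.7 + 1.1 = 3.4 kcal/mol.

3.4 kcal/mol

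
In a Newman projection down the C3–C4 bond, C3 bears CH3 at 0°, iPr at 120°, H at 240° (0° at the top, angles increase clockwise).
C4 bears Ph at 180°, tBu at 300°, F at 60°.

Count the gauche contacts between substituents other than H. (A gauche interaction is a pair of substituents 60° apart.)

Non-H gauche pairs: CH3(0°)/tBu(300°); CH3(0°)/F(60°); iPr(120°)/Ph(180°); iPr(120°)/F(60°) — 4 interactions.

4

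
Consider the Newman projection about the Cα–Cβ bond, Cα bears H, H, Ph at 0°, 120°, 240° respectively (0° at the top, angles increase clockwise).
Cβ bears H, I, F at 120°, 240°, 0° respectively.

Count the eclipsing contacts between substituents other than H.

Non-H eclipsing pairs: Ph(240°)/I(240°) — 1 interaction.

1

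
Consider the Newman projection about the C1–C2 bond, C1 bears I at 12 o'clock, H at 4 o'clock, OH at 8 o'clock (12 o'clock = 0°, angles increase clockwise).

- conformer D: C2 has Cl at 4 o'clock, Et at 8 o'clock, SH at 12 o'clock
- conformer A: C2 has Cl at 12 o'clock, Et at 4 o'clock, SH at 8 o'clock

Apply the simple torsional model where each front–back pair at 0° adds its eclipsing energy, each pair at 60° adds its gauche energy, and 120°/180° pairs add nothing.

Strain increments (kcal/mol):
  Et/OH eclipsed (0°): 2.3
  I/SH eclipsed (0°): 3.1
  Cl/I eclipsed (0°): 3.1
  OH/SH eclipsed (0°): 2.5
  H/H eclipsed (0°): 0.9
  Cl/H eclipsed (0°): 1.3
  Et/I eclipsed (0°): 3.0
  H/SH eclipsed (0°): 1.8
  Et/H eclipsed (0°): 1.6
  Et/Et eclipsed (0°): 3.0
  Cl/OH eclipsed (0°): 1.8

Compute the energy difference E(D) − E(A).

D (eclipsed): I–SH eclipsed, H–Cl eclipsed, OH–Et eclipsed; 3.1 + 1.3 + 2.3 = 6.7 kcal/mol.
A (eclipsed): I–Cl eclipsed, H–Et eclipsed, OH–SH eclipsed; 3.1 + 1.6 + 2.5 = 7.2 kcal/mol.
E(D) − E(A) = 6.7 − 7.2 = -0.5 kcal/mol.

-0.5 kcal/mol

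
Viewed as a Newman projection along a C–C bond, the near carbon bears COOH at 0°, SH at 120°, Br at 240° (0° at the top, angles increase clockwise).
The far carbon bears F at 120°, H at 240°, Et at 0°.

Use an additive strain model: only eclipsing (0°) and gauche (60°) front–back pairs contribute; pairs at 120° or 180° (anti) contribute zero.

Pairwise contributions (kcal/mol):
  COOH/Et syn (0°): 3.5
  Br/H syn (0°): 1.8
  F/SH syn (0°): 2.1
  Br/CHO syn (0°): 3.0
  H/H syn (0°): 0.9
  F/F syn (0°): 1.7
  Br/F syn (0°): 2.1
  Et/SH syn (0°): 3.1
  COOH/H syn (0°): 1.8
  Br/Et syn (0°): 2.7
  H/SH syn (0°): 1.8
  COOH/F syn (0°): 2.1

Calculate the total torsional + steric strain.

This conformer (eclipsed): COOH–Et eclipsed, SH–F eclipsed, Br–H eclipsed; 3.5 + 2.1 + 1.8 = 7.4 kcal/mol.

7.4 kcal/mol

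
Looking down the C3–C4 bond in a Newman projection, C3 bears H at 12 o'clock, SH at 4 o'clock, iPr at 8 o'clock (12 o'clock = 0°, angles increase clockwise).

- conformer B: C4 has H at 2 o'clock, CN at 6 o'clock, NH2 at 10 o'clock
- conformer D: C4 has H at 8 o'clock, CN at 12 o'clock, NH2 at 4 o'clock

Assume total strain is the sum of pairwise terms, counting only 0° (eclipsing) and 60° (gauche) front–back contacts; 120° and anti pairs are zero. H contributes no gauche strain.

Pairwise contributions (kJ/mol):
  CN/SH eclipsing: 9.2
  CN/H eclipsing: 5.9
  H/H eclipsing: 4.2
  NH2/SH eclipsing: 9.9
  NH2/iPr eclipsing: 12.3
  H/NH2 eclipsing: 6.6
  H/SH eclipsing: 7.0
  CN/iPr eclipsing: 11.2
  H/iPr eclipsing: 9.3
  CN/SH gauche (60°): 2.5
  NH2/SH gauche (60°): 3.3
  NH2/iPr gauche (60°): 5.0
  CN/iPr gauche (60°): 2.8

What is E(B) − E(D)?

-14.8 kJ/mol

B (staggered): SH(120°)/CN(180°) gauche 2.5; iPr(240°)/CN(180°) gauche 2.8; iPr(240°)/NH2(300°) gauche 5.0 → 10.3 kJ/mol.
D (eclipsed): H(0°)/CN(0°) eclipsed 5.9; SH(120°)/NH2(120°) eclipsed 9.9; iPr(240°)/H(240°) eclipsed 9.3 → 25.1 kJ/mol.
E(B) − E(D) = 10.3 − 25.1 = -14.8 kJ/mol.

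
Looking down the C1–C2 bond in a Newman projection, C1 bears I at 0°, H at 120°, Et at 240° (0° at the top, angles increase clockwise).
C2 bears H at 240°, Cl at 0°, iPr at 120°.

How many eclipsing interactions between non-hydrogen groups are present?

1

Non-H eclipsing pairs: I(0°)/Cl(0°) — 1 interaction.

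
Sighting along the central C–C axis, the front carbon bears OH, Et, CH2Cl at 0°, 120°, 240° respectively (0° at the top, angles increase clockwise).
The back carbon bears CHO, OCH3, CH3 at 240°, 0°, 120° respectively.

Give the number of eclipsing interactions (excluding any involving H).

Non-H eclipsing pairs: OH(0°)/OCH3(0°); Et(120°)/CH3(120°); CH2Cl(240°)/CHO(240°) — 3 interactions.

3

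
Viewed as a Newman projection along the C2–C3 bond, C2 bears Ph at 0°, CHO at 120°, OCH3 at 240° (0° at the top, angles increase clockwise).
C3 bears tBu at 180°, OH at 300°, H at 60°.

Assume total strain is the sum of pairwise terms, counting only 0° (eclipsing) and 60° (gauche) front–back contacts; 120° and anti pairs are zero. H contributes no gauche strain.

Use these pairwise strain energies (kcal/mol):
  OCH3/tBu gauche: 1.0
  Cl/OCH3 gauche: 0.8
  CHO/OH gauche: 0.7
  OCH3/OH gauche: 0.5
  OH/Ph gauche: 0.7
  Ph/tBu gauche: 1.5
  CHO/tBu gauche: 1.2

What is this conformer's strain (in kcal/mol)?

3.4 kcal/mol

This conformer (staggered): Ph–OH gauche, CHO–tBu gauche, OCH3–tBu gauche, OCH3–OH gauche; 0.7 + 1.2 + 1.0 + 0.5 = 3.4 kcal/mol.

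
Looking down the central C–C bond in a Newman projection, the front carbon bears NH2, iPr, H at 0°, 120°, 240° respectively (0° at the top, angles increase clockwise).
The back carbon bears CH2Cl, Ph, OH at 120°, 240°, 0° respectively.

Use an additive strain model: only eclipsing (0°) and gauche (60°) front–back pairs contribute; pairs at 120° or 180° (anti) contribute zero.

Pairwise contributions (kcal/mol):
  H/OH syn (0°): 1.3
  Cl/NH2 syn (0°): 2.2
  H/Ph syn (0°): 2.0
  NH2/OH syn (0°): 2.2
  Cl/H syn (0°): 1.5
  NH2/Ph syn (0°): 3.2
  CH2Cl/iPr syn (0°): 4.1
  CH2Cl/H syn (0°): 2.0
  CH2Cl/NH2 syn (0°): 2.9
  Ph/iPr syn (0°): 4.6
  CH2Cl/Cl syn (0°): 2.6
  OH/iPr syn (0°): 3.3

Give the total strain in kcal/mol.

This conformer (eclipsed): NH2–OH eclipsed, iPr–CH2Cl eclipsed, H–Ph eclipsed; 2.2 + 4.1 + 2.0 = 8.3 kcal/mol.

8.3 kcal/mol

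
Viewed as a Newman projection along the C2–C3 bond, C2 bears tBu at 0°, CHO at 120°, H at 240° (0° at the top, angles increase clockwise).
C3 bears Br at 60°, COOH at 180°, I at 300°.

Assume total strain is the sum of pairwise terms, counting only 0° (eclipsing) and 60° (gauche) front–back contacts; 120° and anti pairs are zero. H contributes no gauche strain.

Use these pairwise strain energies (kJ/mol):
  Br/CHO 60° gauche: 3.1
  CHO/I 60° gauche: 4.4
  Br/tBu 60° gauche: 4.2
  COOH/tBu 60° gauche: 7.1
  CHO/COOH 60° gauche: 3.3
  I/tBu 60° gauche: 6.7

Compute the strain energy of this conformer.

This conformer (staggered): tBu–Br gauche, tBu–I gauche, CHO–Br gauche, CHO–COOH gauche; 4.2 + 6.7 + 3.1 + 3.3 = 17.3 kJ/mol.

17.3 kJ/mol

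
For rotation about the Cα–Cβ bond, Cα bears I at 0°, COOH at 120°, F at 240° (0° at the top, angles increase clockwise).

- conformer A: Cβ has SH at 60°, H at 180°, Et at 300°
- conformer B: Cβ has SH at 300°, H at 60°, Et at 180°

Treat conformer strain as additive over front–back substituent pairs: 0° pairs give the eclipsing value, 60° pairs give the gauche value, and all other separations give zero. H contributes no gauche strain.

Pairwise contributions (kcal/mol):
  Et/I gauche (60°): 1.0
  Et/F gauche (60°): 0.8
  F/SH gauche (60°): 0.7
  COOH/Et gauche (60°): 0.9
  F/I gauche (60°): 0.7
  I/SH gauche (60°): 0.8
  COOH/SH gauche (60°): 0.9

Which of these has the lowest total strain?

A (staggered): I–SH gauche, I–Et gauche, COOH–SH gauche, F–Et gauche; 0.8 + 1.0 + 0.9 + 0.8 = 3.5 kcal/mol.
B (staggered): I–SH gauche, COOH–Et gauche, F–SH gauche, F–Et gauche; 0.8 + 0.9 + 0.7 + 0.8 = 3.2 kcal/mol.
B has the lowest total (3.2 kcal/mol).

B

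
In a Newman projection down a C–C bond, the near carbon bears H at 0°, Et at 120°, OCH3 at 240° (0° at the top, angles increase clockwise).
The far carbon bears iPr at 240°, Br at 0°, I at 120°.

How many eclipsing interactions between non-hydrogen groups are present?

2

Non-H eclipsing pairs: Et(120°)/I(120°); OCH3(240°)/iPr(240°) — 2 interactions.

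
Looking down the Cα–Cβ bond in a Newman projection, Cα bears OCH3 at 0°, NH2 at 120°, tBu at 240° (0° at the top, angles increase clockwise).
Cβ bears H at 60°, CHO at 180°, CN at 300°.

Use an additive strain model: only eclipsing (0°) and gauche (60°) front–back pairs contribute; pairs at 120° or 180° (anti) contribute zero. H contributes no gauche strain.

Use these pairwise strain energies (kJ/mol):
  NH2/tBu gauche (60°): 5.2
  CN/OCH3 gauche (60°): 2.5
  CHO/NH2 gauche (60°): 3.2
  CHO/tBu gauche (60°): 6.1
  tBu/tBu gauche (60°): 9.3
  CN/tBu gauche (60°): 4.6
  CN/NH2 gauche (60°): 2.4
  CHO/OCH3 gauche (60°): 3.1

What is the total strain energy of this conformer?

This conformer is staggered. OCH3 at 0° is gauche with CN at 300° (2.5); NH2 at 120° is gauche with CHO at 180° (3.2); tBu at 240° is gauche with CHO at 180° (6.1); tBu at 240° is gauche with CN at 300° (4.6). Total 16.4 kJ/mol.

16.4 kJ/mol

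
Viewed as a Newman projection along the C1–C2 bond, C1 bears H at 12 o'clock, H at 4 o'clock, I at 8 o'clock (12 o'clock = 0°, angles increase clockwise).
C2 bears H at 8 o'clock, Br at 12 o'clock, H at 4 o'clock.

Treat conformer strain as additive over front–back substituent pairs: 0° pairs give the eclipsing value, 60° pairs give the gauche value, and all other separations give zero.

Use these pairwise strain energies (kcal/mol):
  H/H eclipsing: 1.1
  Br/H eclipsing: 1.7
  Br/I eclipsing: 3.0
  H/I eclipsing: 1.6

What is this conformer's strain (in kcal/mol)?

This conformer is eclipsed. H at 0° is eclipsed with Br at 0° (1.7); H at 120° is eclipsed with H at 120° (1.1); I at 240° is eclipsed with H at 240° (1.6). Total 4.4 kcal/mol.

4.4 kcal/mol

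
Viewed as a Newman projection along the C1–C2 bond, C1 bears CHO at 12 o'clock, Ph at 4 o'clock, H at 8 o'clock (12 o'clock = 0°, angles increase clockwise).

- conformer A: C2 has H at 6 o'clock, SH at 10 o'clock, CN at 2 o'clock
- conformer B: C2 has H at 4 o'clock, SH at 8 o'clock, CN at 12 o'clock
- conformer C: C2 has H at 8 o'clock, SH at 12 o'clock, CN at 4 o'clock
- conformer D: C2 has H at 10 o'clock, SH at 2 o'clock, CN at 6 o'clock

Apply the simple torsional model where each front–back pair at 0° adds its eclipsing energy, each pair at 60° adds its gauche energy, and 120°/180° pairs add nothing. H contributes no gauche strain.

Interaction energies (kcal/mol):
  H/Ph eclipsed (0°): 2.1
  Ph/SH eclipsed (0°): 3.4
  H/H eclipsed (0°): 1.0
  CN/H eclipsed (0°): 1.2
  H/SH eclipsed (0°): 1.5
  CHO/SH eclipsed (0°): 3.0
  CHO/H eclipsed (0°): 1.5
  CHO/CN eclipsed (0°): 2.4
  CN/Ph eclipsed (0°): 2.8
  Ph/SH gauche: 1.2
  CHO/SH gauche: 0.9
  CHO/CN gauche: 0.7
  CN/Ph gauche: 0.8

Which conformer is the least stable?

A (staggered): CHO–SH gauche, CHO–CN gauche, Ph–CN gauche; 0.9 + 0.7 + 0.8 = 2.4 kcal/mol.
B (eclipsed): CHO–CN eclipsed, Ph–H eclipsed, H–SH eclipsed; 2.4 + 2.1 + 1.5 = 6.0 kcal/mol.
C (eclipsed): CHO–SH eclipsed, Ph–CN eclipsed, H–H eclipsed; 3.0 + 2.8 + 1.0 = 6.8 kcal/mol.
D (staggered): CHO–SH gauche, Ph–SH gauche, Ph–CN gauche; 0.9 + 1.2 + 0.8 = 2.9 kcal/mol.
C has the highest total (6.8 kcal/mol).

C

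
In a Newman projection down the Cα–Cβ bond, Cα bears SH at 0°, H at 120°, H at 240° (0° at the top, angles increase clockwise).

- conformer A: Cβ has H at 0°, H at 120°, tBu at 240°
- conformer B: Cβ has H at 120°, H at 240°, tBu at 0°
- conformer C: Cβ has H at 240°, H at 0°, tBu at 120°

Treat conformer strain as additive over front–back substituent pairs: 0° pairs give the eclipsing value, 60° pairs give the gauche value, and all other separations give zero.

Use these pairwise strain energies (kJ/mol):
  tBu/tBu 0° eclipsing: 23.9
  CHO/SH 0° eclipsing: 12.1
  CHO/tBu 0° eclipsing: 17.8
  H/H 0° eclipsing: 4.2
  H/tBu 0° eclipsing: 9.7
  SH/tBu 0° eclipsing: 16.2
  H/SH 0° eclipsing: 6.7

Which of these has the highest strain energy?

A (eclipsed): SH(0°)/H(0°) eclipsed 6.7; H(120°)/H(120°) eclipsed 4.2; H(240°)/tBu(240°) eclipsed 9.7 → 20.6 kJ/mol.
B (eclipsed): SH(0°)/tBu(0°) eclipsed 16.2; H(120°)/H(120°) eclipsed 4.2; H(240°)/H(240°) eclipsed 4.2 → 24.6 kJ/mol.
C (eclipsed): SH(0°)/H(0°) eclipsed 6.7; H(120°)/tBu(120°) eclipsed 9.7; H(240°)/H(240°) eclipsed 4.2 → 20.6 kJ/mol.
B has the highest total (24.6 kJ/mol).

B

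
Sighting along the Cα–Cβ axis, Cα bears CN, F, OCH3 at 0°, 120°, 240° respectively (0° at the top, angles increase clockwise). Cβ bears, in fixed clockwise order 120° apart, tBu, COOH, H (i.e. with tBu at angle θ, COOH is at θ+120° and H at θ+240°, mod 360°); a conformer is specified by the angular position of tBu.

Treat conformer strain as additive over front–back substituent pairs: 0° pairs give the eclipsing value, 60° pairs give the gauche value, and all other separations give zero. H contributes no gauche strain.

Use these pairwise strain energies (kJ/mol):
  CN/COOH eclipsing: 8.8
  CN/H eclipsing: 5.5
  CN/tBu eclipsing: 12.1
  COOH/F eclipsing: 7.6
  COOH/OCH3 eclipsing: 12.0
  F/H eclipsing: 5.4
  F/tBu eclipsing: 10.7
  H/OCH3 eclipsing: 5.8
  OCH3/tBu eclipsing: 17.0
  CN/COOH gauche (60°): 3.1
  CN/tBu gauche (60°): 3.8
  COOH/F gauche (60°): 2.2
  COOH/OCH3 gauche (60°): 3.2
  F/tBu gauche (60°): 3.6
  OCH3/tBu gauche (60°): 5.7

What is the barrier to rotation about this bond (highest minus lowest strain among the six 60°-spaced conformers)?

18.4 kJ/mol

tBu at 0° (eclipsed): CN(0°)/tBu(0°) eclipsed 12.1; F(120°)/COOH(120°) eclipsed 7.6; OCH3(240°)/H(240°) eclipsed 5.8 → 25.5 kJ/mol.
tBu at 60° (staggered): CN(0°)/tBu(60°) gauche 3.8; F(120°)/tBu(60°) gauche 3.6; F(120°)/COOH(180°) gauche 2.2; OCH3(240°)/COOH(180°) gauche 3.2 → 12.8 kJ/mol.
tBu at 120° (eclipsed): CN(0°)/H(0°) eclipsed 5.5; F(120°)/tBu(120°) eclipsed 10.7; OCH3(240°)/COOH(240°) eclipsed 12.0 → 28.2 kJ/mol.
tBu at 180° (staggered): CN(0°)/COOH(300°) gauche 3.1; F(120°)/tBu(180°) gauche 3.6; OCH3(240°)/tBu(180°) gauche 5.7; OCH3(240°)/COOH(300°) gauche 3.2 → 15.6 kJ/mol.
tBu at 240° (eclipsed): CN(0°)/COOH(0°) eclipsed 8.8; F(120°)/H(120°) eclipsed 5.4; OCH3(240°)/tBu(240°) eclipsed 17.0 → 31.2 kJ/mol.
tBu at 300° (staggered): CN(0°)/tBu(300°) gauche 3.8; CN(0°)/COOH(60°) gauche 3.1; F(120°)/COOH(60°) gauche 2.2; OCH3(240°)/tBu(300°) gauche 5.7 → 14.8 kJ/mol.
Max at 240° (31.2 kJ/mol), min at 60° (12.8 kJ/mol); barrier = 18.4 kJ/mol.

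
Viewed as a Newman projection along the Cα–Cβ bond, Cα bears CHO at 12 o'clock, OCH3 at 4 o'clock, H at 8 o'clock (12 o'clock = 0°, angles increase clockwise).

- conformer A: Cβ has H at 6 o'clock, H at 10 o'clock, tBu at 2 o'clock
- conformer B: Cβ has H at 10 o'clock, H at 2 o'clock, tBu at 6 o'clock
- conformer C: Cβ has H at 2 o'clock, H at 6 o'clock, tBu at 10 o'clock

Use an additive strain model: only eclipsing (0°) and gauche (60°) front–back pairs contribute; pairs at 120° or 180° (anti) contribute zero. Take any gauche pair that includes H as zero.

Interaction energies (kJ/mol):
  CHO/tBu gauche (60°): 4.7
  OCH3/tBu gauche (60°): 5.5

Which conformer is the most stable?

A (staggered): CHO–tBu gauche, OCH3–tBu gauche; 4.7 + 5.5 = 10.2 kJ/mol.
B (staggered): OCH3–tBu gauche; 5.5 = 5.5 kJ/mol.
C (staggered): CHO–tBu gauche; 4.7 = 4.7 kJ/mol.
C has the lowest total (4.7 kJ/mol).

C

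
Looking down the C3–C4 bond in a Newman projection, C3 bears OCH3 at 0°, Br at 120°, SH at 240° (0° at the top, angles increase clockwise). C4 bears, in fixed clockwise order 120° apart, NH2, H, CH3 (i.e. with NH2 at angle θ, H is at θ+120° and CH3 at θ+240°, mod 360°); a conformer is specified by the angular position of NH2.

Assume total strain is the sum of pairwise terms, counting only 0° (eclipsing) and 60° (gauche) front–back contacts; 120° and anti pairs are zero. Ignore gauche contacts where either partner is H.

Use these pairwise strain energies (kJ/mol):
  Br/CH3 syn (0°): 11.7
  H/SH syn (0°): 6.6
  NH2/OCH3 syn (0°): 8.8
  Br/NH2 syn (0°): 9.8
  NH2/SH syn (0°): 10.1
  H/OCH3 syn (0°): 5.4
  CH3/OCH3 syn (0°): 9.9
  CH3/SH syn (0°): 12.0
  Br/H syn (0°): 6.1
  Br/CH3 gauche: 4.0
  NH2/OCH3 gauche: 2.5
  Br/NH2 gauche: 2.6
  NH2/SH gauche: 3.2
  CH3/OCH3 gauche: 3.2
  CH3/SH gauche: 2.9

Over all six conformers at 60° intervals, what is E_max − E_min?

NH2 at 0° (eclipsed): OCH3(0°)/NH2(0°) eclipsed 8.8; Br(120°)/H(120°) eclipsed 6.1; SH(240°)/CH3(240°) eclipsed 12.0 → 26.9 kJ/mol.
NH2 at 60° (staggered): OCH3(0°)/NH2(60°) gauche 2.5; OCH3(0°)/CH3(300°) gauche 3.2; Br(120°)/NH2(60°) gauche 2.6; SH(240°)/CH3(300°) gauche 2.9 → 11.2 kJ/mol.
NH2 at 120° (eclipsed): OCH3(0°)/CH3(0°) eclipsed 9.9; Br(120°)/NH2(120°) eclipsed 9.8; SH(240°)/H(240°) eclipsed 6.6 → 26.3 kJ/mol.
NH2 at 180° (staggered): OCH3(0°)/CH3(60°) gauche 3.2; Br(120°)/NH2(180°) gauche 2.6; Br(120°)/CH3(60°) gauche 4.0; SH(240°)/NH2(180°) gauche 3.2 → 13.0 kJ/mol.
NH2 at 240° (eclipsed): OCH3(0°)/H(0°) eclipsed 5.4; Br(120°)/CH3(120°) eclipsed 11.7; SH(240°)/NH2(240°) eclipsed 10.1 → 27.2 kJ/mol.
NH2 at 300° (staggered): OCH3(0°)/NH2(300°) gauche 2.5; Br(120°)/CH3(180°) gauche 4.0; SH(240°)/NH2(300°) gauche 3.2; SH(240°)/CH3(180°) gauche 2.9 → 12.6 kJ/mol.
Max at 240° (27.2 kJ/mol), min at 60° (11.2 kJ/mol); barrier = 16.0 kJ/mol.

16.0 kJ/mol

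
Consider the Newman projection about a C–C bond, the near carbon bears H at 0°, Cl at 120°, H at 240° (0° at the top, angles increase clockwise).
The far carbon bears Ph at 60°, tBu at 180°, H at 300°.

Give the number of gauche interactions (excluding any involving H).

2

Non-H gauche pairs: Cl(120°)/Ph(60°); Cl(120°)/tBu(180°) — 2 interactions.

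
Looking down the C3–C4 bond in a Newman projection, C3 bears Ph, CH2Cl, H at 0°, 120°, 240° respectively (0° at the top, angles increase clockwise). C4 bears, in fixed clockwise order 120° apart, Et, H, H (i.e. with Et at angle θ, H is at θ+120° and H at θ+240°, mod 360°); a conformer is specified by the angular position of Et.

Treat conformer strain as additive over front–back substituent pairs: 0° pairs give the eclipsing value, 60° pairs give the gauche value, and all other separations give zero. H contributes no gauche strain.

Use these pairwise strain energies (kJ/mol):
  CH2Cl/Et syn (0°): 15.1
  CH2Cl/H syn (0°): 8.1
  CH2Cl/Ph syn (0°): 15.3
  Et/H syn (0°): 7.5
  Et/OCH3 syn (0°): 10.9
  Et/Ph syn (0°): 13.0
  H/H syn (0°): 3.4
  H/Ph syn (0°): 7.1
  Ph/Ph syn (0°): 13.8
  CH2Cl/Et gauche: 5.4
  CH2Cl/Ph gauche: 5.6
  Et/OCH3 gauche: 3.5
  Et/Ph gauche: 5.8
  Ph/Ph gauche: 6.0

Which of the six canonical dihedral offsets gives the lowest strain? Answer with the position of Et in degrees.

180°

Et at 0° is eclipsed. Ph at 0° is eclipsed with Et at 0° (13.0); CH2Cl at 120° is eclipsed with H at 120° (8.1); H at 240° is eclipsed with H at 240° (3.4). Total 24.5 kJ/mol.
Et at 60° is staggered. Ph at 0° is gauche with Et at 60° (5.8); CH2Cl at 120° is gauche with Et at 60° (5.4). Total 11.2 kJ/mol.
Et at 120° is eclipsed. Ph at 0° is eclipsed with H at 0° (7.1); CH2Cl at 120° is eclipsed with Et at 120° (15.1); H at 240° is eclipsed with H at 240° (3.4). Total 25.6 kJ/mol.
Et at 180° is staggered. CH2Cl at 120° is gauche with Et at 180° (5.4). Total 5.4 kJ/mol.
Et at 240° is eclipsed. Ph at 0° is eclipsed with H at 0° (7.1); CH2Cl at 120° is eclipsed with H at 120° (8.1); H at 240° is eclipsed with Et at 240° (7.5). Total 22.7 kJ/mol.
Et at 300° is staggered. Ph at 0° is gauche with Et at 300° (5.8). Total 5.8 kJ/mol.
The minimum (5.4 kJ/mol) occurs with Et at 180°.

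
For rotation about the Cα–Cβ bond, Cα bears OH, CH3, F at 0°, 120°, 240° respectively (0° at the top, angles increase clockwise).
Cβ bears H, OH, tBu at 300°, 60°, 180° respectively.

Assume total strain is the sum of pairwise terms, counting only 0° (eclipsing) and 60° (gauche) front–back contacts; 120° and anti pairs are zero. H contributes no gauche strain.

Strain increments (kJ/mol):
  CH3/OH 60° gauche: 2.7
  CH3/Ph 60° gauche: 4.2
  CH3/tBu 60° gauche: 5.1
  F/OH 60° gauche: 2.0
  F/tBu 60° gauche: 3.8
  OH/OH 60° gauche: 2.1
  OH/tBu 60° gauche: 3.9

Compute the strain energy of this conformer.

13.7 kJ/mol

This conformer is staggered. OH at 0° is gauche with OH at 60° (2.1); CH3 at 120° is gauche with OH at 60° (2.7); CH3 at 120° is gauche with tBu at 180° (5.1); F at 240° is gauche with tBu at 180° (3.8). Total 13.7 kJ/mol.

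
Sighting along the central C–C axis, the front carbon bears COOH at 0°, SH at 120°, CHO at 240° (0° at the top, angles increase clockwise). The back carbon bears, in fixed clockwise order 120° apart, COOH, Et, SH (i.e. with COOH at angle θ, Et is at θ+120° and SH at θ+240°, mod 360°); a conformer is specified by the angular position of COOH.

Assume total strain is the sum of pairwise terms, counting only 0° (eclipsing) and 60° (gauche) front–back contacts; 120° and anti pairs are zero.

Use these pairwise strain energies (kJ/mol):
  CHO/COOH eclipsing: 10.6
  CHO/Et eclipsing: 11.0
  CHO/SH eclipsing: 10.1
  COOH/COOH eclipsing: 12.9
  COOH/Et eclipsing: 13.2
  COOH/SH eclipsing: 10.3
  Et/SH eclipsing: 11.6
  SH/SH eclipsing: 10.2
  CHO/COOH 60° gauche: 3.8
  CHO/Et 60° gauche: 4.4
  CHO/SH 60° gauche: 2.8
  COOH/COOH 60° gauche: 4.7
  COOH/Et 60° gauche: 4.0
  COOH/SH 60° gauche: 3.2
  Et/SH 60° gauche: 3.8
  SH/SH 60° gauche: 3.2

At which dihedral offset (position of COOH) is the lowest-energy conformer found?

180°

COOH at 0° (eclipsed): COOH(0°)/COOH(0°) eclipsed 12.9; SH(120°)/Et(120°) eclipsed 11.6; CHO(240°)/SH(240°) eclipsed 10.1 → 34.6 kJ/mol.
COOH at 60° (staggered): COOH(0°)/COOH(60°) gauche 4.7; COOH(0°)/SH(300°) gauche 3.2; SH(120°)/COOH(60°) gauche 3.2; SH(120°)/Et(180°) gauche 3.8; CHO(240°)/Et(180°) gauche 4.4; CHO(240°)/SH(300°) gauche 2.8 → 22.1 kJ/mol.
COOH at 120° (eclipsed): COOH(0°)/SH(0°) eclipsed 10.3; SH(120°)/COOH(120°) eclipsed 10.3; CHO(240°)/Et(240°) eclipsed 11.0 → 31.6 kJ/mol.
COOH at 180° (staggered): COOH(0°)/Et(300°) gauche 4.0; COOH(0°)/SH(60°) gauche 3.2; SH(120°)/COOH(180°) gauche 3.2; SH(120°)/SH(60°) gauche 3.2; CHO(240°)/COOH(180°) gauche 3.8; CHO(240°)/Et(300°) gauche 4.4 → 21.8 kJ/mol.
COOH at 240° (eclipsed): COOH(0°)/Et(0°) eclipsed 13.2; SH(120°)/SH(120°) eclipsed 10.2; CHO(240°)/COOH(240°) eclipsed 10.6 → 34.0 kJ/mol.
COOH at 300° (staggered): COOH(0°)/COOH(300°) gauche 4.7; COOH(0°)/Et(60°) gauche 4.0; SH(120°)/Et(60°) gauche 3.8; SH(120°)/SH(180°) gauche 3.2; CHO(240°)/COOH(300°) gauche 3.8; CHO(240°)/SH(180°) gauche 2.8 → 22.3 kJ/mol.
The minimum (21.8 kJ/mol) occurs with COOH at 180°.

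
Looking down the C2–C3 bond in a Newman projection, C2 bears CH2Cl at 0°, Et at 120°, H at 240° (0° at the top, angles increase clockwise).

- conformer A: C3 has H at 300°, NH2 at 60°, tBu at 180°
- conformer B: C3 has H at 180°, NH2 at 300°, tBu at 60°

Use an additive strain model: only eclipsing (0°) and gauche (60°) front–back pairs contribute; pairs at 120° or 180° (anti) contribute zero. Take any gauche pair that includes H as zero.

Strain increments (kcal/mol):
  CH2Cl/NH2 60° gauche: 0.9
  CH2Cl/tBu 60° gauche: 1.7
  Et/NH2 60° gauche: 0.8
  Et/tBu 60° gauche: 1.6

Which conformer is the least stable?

B

A (staggered): CH2Cl(0°)/NH2(60°) gauche 0.9; Et(120°)/NH2(60°) gauche 0.8; Et(120°)/tBu(180°) gauche 1.6 → 3.3 kcal/mol.
B (staggered): CH2Cl(0°)/NH2(300°) gauche 0.9; CH2Cl(0°)/tBu(60°) gauche 1.7; Et(120°)/tBu(60°) gauche 1.6 → 4.2 kcal/mol.
B has the highest total (4.2 kcal/mol).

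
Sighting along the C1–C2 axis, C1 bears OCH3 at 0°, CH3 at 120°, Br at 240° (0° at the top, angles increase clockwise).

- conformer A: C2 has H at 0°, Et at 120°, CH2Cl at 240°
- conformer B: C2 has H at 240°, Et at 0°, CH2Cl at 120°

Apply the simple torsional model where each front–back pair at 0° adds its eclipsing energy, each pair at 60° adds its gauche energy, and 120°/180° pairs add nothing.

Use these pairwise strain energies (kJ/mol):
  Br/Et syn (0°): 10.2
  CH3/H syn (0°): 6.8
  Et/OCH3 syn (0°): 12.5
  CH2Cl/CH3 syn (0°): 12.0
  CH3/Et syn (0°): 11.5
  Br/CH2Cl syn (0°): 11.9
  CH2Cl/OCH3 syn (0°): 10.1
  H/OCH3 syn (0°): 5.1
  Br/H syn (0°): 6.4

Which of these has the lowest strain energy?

A

A (eclipsed): OCH3–H eclipsed, CH3–Et eclipsed, Br–CH2Cl eclipsed; 5.1 + 11.5 + 11.9 = 28.5 kJ/mol.
B (eclipsed): OCH3–Et eclipsed, CH3–CH2Cl eclipsed, Br–H eclipsed; 12.5 + 12.0 + 6.4 = 30.9 kJ/mol.
A has the lowest total (28.5 kJ/mol).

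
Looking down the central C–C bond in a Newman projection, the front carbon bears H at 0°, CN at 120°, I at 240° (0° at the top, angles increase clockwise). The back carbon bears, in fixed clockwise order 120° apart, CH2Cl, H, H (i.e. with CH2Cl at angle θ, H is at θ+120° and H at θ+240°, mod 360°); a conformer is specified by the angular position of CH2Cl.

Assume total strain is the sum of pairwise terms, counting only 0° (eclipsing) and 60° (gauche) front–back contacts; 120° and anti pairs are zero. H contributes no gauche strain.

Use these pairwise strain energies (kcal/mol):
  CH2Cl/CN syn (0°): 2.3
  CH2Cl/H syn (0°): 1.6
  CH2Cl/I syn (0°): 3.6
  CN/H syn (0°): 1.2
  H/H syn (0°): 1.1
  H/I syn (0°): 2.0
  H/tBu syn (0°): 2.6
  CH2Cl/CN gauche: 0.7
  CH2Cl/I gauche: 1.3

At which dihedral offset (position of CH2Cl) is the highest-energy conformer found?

CH2Cl at 0° is eclipsed. H at 0° is eclipsed with CH2Cl at 0° (1.6); CN at 120° is eclipsed with H at 120° (1.2); I at 240° is eclipsed with H at 240° (2.0). Total 4.8 kcal/mol.
CH2Cl at 60° is staggered. CN at 120° is gauche with CH2Cl at 60° (0.7). Total 0.7 kcal/mol.
CH2Cl at 120° is eclipsed. H at 0° is eclipsed with H at 0° (1.1); CN at 120° is eclipsed with CH2Cl at 120° (2.3); I at 240° is eclipsed with H at 240° (2.0). Total 5.4 kcal/mol.
CH2Cl at 180° is staggered. CN at 120° is gauche with CH2Cl at 180° (0.7); I at 240° is gauche with CH2Cl at 180° (1.3). Total 2.0 kcal/mol.
CH2Cl at 240° is eclipsed. H at 0° is eclipsed with H at 0° (1.1); CN at 120° is eclipsed with H at 120° (1.2); I at 240° is eclipsed with CH2Cl at 240° (3.6). Total 5.9 kcal/mol.
CH2Cl at 300° is staggered. I at 240° is gauche with CH2Cl at 300° (1.3). Total 1.3 kcal/mol.
The maximum (5.9 kcal/mol) occurs with CH2Cl at 240°.

240°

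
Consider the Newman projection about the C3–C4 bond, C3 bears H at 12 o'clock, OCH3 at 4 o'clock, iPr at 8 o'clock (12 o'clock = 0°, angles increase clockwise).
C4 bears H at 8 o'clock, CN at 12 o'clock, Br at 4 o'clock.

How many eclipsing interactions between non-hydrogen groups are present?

1

Non-H eclipsing pairs: OCH3(120°)/Br(120°) — 1 interaction.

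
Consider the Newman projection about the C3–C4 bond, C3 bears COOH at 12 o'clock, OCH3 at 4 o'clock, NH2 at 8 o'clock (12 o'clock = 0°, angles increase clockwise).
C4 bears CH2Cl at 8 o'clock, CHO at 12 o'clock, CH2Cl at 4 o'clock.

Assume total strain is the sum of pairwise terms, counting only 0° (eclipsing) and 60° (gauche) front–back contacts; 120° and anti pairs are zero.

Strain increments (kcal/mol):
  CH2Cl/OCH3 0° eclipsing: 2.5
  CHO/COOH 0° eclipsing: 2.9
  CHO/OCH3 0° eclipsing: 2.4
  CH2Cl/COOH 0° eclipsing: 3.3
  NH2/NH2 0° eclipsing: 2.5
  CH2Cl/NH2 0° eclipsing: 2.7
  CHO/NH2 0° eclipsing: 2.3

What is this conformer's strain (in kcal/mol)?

8.1 kcal/mol

This conformer (eclipsed): COOH–CHO eclipsed, OCH3–CH2Cl eclipsed, NH2–CH2Cl eclipsed; 2.9 + 2.5 + 2.7 = 8.1 kcal/mol.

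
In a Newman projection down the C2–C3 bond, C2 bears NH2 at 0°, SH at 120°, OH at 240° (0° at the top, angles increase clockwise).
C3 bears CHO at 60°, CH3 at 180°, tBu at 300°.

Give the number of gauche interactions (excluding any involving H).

Non-H gauche pairs: NH2(0°)/CHO(60°); NH2(0°)/tBu(300°); SH(120°)/CHO(60°); SH(120°)/CH3(180°); OH(240°)/CH3(180°); OH(240°)/tBu(300°) — 6 interactions.

6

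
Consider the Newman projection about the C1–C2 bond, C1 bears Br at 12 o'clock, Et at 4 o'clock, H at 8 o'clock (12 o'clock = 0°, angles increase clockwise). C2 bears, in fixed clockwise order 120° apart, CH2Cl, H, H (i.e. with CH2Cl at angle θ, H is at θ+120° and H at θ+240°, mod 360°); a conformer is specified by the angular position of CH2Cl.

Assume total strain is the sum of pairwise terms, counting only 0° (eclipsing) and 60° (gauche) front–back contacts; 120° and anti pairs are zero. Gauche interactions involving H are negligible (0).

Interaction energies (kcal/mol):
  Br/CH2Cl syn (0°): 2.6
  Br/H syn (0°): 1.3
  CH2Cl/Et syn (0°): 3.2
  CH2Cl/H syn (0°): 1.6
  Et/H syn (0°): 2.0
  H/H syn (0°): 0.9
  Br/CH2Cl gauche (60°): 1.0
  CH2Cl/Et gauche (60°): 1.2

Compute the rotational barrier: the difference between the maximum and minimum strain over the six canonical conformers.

4.5 kcal/mol

CH2Cl at 0° (eclipsed): Br–CH2Cl eclipsed, Et–H eclipsed, H–H eclipsed; 2.6 + 2.0 + 0.9 = 5.5 kcal/mol.
CH2Cl at 60° (staggered): Br–CH2Cl gauche, Et–CH2Cl gauche; 1.0 + 1.2 = 2.2 kcal/mol.
CH2Cl at 120° (eclipsed): Br–H eclipsed, Et–CH2Cl eclipsed, H–H eclipsed; 1.3 + 3.2 + 0.9 = 5.4 kcal/mol.
CH2Cl at 180° (staggered): Et–CH2Cl gauche; 1.2 = 1.2 kcal/mol.
CH2Cl at 240° (eclipsed): Br–H eclipsed, Et–H eclipsed, H–CH2Cl eclipsed; 1.3 + 2.0 + 1.6 = 4.9 kcal/mol.
CH2Cl at 300° (staggered): Br–CH2Cl gauche; 1.0 = 1.0 kcal/mol.
Max at 0° (5.5 kcal/mol), min at 300° (1.0 kcal/mol); barrier = 4.5 kcal/mol.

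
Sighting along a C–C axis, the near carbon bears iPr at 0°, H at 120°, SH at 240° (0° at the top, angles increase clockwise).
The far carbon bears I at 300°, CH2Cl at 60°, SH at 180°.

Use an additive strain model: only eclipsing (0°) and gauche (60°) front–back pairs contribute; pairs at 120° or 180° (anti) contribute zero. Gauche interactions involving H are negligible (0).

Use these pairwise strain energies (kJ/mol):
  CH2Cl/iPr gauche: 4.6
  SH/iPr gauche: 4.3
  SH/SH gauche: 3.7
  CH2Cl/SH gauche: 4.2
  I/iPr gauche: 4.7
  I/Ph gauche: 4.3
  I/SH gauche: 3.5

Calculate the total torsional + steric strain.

16.5 kJ/mol

This conformer (staggered): iPr(0°)/I(300°) gauche 4.7; iPr(0°)/CH2Cl(60°) gauche 4.6; SH(240°)/I(300°) gauche 3.5; SH(240°)/SH(180°) gauche 3.7 → 16.5 kJ/mol.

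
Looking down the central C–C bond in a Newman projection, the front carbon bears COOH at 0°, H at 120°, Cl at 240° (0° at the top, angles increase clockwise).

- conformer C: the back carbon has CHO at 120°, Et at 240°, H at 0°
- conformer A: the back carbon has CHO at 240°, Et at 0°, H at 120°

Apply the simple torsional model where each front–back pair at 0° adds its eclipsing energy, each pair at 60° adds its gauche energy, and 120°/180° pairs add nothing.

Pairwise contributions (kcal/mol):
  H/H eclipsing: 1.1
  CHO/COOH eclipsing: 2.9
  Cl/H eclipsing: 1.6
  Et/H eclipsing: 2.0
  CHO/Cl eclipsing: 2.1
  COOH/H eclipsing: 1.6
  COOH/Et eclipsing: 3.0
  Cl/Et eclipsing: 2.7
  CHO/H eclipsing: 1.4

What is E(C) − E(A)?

-0.5 kcal/mol

C is eclipsed. COOH at 0° is eclipsed with H at 0° (1.6); H at 120° is eclipsed with CHO at 120° (1.4); Cl at 240° is eclipsed with Et at 240° (2.7). Total 5.7 kcal/mol.
A is eclipsed. COOH at 0° is eclipsed with Et at 0° (3.0); H at 120° is eclipsed with H at 120° (1.1); Cl at 240° is eclipsed with CHO at 240° (2.1). Total 6.2 kcal/mol.
E(C) − E(A) = 5.7 − 6.2 = -0.5 kcal/mol.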